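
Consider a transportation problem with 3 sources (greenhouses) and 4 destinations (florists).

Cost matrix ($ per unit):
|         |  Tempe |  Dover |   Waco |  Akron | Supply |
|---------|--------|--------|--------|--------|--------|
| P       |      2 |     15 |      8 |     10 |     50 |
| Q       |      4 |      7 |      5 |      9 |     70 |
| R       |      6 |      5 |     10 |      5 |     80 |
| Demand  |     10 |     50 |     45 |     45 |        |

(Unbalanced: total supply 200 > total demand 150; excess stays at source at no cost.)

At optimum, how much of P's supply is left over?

40

Minimum-cost shipments:
  P to Tempe: 10 × $2 = $20
  Q to Dover: 15 × $7 = $105
  Q to Waco: 45 × $5 = $225
  R to Dover: 35 × $5 = $175
  R to Akron: 45 × $5 = $225
Total cost = $750.
P ships 10 of its 50, leaving 40.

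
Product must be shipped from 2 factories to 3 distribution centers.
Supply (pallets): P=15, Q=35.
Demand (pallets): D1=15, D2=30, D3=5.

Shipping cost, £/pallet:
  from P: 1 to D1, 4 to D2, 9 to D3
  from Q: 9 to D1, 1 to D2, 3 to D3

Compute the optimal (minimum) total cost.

One minimum-cost allocation:
  P–D1: 15 × £1 = £15
  Q–D2: 30 × £1 = £30
  Q–D3: 5 × £3 = £15
Total = 15 + 30 + 15 = £60.

60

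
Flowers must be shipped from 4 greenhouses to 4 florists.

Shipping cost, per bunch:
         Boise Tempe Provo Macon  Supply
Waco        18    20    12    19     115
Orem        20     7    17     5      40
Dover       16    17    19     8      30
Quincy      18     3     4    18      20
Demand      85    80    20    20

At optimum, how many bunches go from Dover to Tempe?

Solving gives:
  Waco to Boise: 85 bunches
  Waco to Tempe: 10 bunches
  Waco to Provo: 20 bunches
  Orem to Tempe: 40 bunches
  Dover to Tempe: 10 bunches
  Dover to Macon: 20 bunches
  Quincy to Tempe: 20 bunches
Total cost = 2640.
So Dover→Tempe carries 10 bunches.

10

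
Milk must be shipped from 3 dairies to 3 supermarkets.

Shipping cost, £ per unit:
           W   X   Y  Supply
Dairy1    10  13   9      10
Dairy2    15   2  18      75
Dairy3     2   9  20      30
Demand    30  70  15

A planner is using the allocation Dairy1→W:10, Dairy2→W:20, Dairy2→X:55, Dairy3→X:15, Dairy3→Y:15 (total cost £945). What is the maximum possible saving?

565

Current plan cost = 10·10 + 20·15 + 55·2 + 15·9 + 15·20 = £945.
Optimal plan:
  Dairy1 to Y: 10 crates
  Dairy2 to X: 70 crates
  Dairy2 to Y: 5 crates
  Dairy3 to W: 30 crates
Optimal cost = £380.
Saving = 945 − 380 = £565.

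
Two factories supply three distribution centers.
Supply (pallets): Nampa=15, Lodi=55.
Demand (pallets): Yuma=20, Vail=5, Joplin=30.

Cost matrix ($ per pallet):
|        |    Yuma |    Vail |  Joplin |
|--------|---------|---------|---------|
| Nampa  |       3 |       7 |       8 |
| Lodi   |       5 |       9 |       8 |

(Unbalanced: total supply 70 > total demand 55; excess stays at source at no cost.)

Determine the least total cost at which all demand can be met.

An optimal shipping plan:
  Nampa–Yuma: 15 × $3 = $45
  Lodi–Yuma: 5 × $5 = $25
  Lodi–Vail: 5 × $9 = $45
  Lodi–Joplin: 30 × $8 = $240
Total = 45 + 25 + 45 + 240 = $355.

355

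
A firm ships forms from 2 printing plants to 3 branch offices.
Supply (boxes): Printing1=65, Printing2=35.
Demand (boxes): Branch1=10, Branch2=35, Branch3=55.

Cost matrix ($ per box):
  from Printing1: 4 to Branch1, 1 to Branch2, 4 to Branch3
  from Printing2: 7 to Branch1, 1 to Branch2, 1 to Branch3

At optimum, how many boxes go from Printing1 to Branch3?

20

Solving gives:
  Printing1→Branch1: 10 × $4 = $40
  Printing1→Branch2: 35 × $1 = $35
  Printing1→Branch3: 20 × $4 = $80
  Printing2→Branch3: 35 × $1 = $35
Total cost = $190.
So Printing1→Branch3 carries 20 boxes.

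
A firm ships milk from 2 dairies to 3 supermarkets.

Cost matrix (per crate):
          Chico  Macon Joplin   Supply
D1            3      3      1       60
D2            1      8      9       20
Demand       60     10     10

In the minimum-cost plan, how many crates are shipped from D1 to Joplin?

10

The minimum-cost plan:
  D1 to Chico: 40 crates
  D1 to Macon: 10 crates
  D1 to Joplin: 10 crates
  D2 to Chico: 20 crates
Total cost = 180.
So D1→Joplin carries 10 crates.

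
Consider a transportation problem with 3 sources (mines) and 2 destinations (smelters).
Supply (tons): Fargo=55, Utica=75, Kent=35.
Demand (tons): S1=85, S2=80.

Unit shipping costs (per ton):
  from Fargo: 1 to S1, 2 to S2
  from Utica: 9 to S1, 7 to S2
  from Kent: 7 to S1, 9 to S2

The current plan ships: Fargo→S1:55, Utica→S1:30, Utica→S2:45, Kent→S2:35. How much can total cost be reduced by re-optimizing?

125

Current plan cost = 55·1 + 30·9 + 45·7 + 35·9 = 955.
Optimal plan:
  Fargo–S1: 50 × 1 = 50
  Fargo–S2: 5 × 2 = 10
  Utica–S2: 75 × 7 = 525
  Kent–S1: 35 × 7 = 245
Optimal cost = 830.
Saving = 955 − 830 = 125.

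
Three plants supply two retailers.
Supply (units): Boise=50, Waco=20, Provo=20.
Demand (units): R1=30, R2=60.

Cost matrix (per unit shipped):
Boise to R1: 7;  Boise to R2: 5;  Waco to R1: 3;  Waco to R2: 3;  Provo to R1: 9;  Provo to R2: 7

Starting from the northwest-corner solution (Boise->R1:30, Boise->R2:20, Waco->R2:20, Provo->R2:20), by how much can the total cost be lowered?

40

Current plan cost = 30·7 + 20·5 + 20·3 + 20·7 = 510.
Optimal plan:
  Boise→R1: 10 units
  Boise→R2: 40 units
  Waco→R1: 20 units
  Provo→R2: 20 units
Optimal cost = 470.
Saving = 510 − 470 = 40.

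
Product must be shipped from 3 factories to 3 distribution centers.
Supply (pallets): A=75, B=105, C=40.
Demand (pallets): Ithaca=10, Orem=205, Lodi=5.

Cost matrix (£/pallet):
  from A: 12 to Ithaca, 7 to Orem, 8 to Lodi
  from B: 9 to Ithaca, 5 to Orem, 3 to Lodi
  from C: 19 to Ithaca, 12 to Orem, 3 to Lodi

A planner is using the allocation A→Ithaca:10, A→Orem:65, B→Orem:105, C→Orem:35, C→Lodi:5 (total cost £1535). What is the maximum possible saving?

10

Current plan cost = 10·12 + 65·7 + 105·5 + 35·12 + 5·3 = £1535.
Optimal plan:
  A→Orem: 75 pallets
  B→Ithaca: 10 pallets
  B→Orem: 95 pallets
  C→Orem: 35 pallets
  C→Lodi: 5 pallets
Optimal cost = £1525.
Saving = 1535 − 1525 = £10.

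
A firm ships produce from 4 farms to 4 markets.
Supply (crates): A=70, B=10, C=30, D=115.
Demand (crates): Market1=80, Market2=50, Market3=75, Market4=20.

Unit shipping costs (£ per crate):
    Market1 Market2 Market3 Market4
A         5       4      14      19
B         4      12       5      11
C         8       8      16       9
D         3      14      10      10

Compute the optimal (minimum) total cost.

One minimum-cost allocation:
  A to Market1: 20 × £5 = £100
  A to Market2: 50 × £4 = £200
  B to Market3: 10 × £5 = £50
  C to Market1: 10 × £8 = £80
  C to Market4: 20 × £9 = £180
  D to Market1: 50 × £3 = £150
  D to Market3: 65 × £10 = £650
Total = 100 + 200 + 50 + 80 + 180 + 150 + 650 = £1410.

1410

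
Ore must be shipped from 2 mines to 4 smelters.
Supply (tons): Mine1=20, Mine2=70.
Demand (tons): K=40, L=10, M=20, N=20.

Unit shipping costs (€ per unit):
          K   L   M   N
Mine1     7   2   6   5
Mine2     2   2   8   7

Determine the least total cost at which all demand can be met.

Optimal allocation:
  Mine1->M: 20 × €6 = €120
  Mine2->K: 40 × €2 = €80
  Mine2->L: 10 × €2 = €20
  Mine2->N: 20 × €7 = €140
Total = 120 + 80 + 20 + 140 = €360.
(Supply check: Mine1 ships 20; Mine2 ships 70.)

360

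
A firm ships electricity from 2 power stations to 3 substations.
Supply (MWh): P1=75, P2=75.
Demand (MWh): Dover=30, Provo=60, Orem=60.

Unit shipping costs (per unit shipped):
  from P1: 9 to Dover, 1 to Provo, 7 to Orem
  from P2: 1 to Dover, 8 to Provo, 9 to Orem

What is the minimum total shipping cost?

One minimum-cost allocation:
  P1→Provo: 60 × 1 = 60
  P1→Orem: 15 × 7 = 105
  P2→Dover: 30 × 1 = 30
  P2→Orem: 45 × 9 = 405
Total = 60 + 105 + 30 + 405 = 600.

600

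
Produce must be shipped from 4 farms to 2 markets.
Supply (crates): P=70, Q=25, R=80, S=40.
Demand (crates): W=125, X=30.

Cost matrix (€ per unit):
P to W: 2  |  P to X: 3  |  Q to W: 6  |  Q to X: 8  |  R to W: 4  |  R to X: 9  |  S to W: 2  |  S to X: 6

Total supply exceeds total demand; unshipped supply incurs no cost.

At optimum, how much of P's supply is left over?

Minimum-cost shipments:
  P->W: 40 crates
  P->X: 30 crates
  R->W: 45 crates
  S->W: 40 crates
Total cost = €430.
P ships 70 of its 70, leaving 0.

0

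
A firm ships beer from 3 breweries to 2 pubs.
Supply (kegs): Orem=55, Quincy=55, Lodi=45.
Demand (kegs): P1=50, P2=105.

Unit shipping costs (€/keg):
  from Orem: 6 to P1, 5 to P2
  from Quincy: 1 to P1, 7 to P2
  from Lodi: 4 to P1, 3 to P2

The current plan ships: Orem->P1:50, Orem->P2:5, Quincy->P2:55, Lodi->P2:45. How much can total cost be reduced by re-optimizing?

Current plan cost = 50·6 + 5·5 + 55·7 + 45·3 = €845.
Optimal plan:
  Orem->P2: 55 × €5 = €275
  Quincy->P1: 50 × €1 = €50
  Quincy->P2: 5 × €7 = €35
  Lodi->P2: 45 × €3 = €135
Optimal cost = €495.
Saving = 845 − 495 = €350.

350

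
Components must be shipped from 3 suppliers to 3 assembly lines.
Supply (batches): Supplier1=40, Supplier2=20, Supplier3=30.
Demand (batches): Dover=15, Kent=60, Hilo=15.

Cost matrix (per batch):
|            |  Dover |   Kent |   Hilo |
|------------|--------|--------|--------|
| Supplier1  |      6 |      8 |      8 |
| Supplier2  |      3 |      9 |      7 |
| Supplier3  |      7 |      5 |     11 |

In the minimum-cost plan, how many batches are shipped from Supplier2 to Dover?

Solving gives:
  Supplier1→Kent: 30 × 8 = 240
  Supplier1→Hilo: 10 × 8 = 80
  Supplier2→Dover: 15 × 3 = 45
  Supplier2→Hilo: 5 × 7 = 35
  Supplier3→Kent: 30 × 5 = 150
Total cost = 550.
So Supplier2→Dover carries 15 batches.

15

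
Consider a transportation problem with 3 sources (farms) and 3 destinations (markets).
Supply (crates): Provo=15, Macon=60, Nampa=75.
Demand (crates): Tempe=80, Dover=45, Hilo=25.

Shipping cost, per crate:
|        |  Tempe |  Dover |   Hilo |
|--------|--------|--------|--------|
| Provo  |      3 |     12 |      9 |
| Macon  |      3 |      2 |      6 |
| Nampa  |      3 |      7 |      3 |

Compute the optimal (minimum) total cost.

One minimum-cost allocation:
  Provo→Tempe: 15 × 3 = 45
  Macon→Tempe: 15 × 3 = 45
  Macon→Dover: 45 × 2 = 90
  Nampa→Tempe: 50 × 3 = 150
  Nampa→Hilo: 25 × 3 = 75
Total = 45 + 45 + 90 + 150 + 75 = 405.
(Supply check: Provo ships 15; Macon ships 60; Nampa ships 75.)

405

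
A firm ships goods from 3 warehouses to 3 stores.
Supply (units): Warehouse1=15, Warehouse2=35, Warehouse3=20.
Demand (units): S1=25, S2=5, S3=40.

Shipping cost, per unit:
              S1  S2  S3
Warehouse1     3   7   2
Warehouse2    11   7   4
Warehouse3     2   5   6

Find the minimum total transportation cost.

230

A cheapest plan:
  Warehouse1->S1: 5 units
  Warehouse1->S3: 10 units
  Warehouse2->S2: 5 units
  Warehouse2->S3: 30 units
  Warehouse3->S1: 20 units
Total cost = 230.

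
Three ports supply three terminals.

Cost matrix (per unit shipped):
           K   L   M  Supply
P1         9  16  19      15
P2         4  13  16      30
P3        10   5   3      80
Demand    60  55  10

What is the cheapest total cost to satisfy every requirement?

A cheapest plan:
  P1 to K: 15 × 9 = 135
  P2 to K: 30 × 4 = 120
  P3 to K: 15 × 10 = 150
  P3 to L: 55 × 5 = 275
  P3 to M: 10 × 3 = 30
Total = 135 + 120 + 150 + 275 + 30 = 710.
(Supply check: P1 ships 15; P2 ships 30; P3 ships 80.)

710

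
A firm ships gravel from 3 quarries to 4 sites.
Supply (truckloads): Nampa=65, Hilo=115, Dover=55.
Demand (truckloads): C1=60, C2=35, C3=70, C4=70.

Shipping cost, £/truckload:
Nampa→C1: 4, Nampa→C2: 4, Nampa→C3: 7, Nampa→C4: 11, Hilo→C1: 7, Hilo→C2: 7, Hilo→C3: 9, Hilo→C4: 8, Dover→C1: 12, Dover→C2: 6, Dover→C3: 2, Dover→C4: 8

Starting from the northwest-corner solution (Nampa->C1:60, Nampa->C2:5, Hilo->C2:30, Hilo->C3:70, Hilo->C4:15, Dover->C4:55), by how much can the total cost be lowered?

385

Current plan cost = 60·4 + 5·4 + 30·7 + 70·9 + 15·8 + 55·8 = £1660.
Optimal plan:
  Nampa–C1: 30 × £4 = £120
  Nampa–C2: 35 × £4 = £140
  Hilo–C1: 30 × £7 = £210
  Hilo–C3: 15 × £9 = £135
  Hilo–C4: 70 × £8 = £560
  Dover–C3: 55 × £2 = £110
Optimal cost = £1275.
Saving = 1660 − 1275 = £385.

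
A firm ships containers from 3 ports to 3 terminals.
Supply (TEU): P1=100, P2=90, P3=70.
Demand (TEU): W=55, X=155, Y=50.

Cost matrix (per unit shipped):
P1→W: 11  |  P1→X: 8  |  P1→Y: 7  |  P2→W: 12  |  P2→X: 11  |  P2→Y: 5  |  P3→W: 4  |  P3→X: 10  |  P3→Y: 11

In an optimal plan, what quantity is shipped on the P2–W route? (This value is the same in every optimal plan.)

Solving gives:
  P1–X: 100 × 8 = 800
  P2–X: 40 × 11 = 440
  P2–Y: 50 × 5 = 250
  P3–W: 55 × 4 = 220
  P3–X: 15 × 10 = 150
Total cost = 1860.
The route P2→W is not used.

0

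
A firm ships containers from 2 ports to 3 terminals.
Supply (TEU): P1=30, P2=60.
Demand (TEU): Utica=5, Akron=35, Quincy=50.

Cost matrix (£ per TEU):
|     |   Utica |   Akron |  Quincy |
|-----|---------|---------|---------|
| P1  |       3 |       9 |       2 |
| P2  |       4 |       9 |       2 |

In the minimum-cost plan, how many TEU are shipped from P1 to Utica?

The minimum-cost plan:
  P1→Utica: 5 × £3 = £15
  P1→Akron: 25 × £9 = £225
  P2→Akron: 10 × £9 = £90
  P2→Quincy: 50 × £2 = £100
Total cost = £430.
So P1→Utica carries 5 TEU.

5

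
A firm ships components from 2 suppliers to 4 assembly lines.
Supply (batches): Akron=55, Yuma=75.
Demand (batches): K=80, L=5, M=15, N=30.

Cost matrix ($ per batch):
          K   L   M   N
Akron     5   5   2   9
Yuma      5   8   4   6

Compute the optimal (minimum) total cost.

635

One minimum-cost allocation:
  Akron to K: 35 × $5 = $175
  Akron to L: 5 × $5 = $25
  Akron to M: 15 × $2 = $30
  Yuma to K: 45 × $5 = $225
  Yuma to N: 30 × $6 = $180
Total = 175 + 25 + 30 + 225 + 180 = $635.
(Supply check: Akron ships 55; Yuma ships 75.)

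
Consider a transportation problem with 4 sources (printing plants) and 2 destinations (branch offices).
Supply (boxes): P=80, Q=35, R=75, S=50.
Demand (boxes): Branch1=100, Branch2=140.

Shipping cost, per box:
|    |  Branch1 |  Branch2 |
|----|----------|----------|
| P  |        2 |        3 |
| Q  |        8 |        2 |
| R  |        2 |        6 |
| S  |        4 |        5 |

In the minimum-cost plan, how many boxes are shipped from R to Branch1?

75

Solving gives:
  P→Branch1: 25 × 2 = 50
  P→Branch2: 55 × 3 = 165
  Q→Branch2: 35 × 2 = 70
  R→Branch1: 75 × 2 = 150
  S→Branch2: 50 × 5 = 250
Total cost = 685.
So R→Branch1 carries 75 boxes.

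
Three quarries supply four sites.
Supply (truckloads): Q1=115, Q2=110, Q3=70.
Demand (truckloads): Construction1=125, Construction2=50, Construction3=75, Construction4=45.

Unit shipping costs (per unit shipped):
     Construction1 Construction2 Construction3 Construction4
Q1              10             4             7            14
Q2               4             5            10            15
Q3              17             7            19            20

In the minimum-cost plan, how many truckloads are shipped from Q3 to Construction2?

The minimum-cost plan:
  Q1→Construction1: 15 × 10 = 150
  Q1→Construction3: 75 × 7 = 525
  Q1→Construction4: 25 × 14 = 350
  Q2→Construction1: 110 × 4 = 440
  Q3→Construction2: 50 × 7 = 350
  Q3→Construction4: 20 × 20 = 400
Total cost = 2215.
So Q3→Construction2 carries 50 truckloads.

50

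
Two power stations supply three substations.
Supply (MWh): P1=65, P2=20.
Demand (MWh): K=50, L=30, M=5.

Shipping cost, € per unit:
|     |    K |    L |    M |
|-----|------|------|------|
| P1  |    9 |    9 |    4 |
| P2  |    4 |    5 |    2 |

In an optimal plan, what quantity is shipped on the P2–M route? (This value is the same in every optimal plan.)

Optimal shipments:
  P1 to K: 30 × €9 = €270
  P1 to L: 30 × €9 = €270
  P1 to M: 5 × €4 = €20
  P2 to K: 20 × €4 = €80
Total cost = €640.
The route P2→M is not used.

0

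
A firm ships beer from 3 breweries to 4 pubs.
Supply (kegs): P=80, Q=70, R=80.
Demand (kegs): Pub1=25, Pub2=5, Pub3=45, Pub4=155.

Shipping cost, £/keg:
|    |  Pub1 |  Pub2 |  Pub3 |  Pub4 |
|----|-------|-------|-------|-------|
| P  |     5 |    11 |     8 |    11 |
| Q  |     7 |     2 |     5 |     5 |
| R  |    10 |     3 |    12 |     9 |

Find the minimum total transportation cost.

1635

An optimal shipping plan:
  P→Pub1: 25 × £5 = £125
  P→Pub3: 45 × £8 = £360
  P→Pub4: 10 × £11 = £110
  Q→Pub4: 70 × £5 = £350
  R→Pub2: 5 × £3 = £15
  R→Pub4: 75 × £9 = £675
Total = 125 + 360 + 110 + 350 + 15 + 675 = £1635.
(Supply check: P ships 80; Q ships 70; R ships 80.)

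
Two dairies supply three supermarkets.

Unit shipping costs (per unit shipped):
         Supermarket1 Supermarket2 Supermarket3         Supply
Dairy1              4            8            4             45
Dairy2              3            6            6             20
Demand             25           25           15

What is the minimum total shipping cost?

Optimal allocation:
  Dairy1->Supermarket1: 25 × 4 = 100
  Dairy1->Supermarket2: 5 × 8 = 40
  Dairy1->Supermarket3: 15 × 4 = 60
  Dairy2->Supermarket2: 20 × 6 = 120
Total = 100 + 40 + 60 + 120 = 320.
(Supply check: Dairy1 ships 45; Dairy2 ships 20.)

320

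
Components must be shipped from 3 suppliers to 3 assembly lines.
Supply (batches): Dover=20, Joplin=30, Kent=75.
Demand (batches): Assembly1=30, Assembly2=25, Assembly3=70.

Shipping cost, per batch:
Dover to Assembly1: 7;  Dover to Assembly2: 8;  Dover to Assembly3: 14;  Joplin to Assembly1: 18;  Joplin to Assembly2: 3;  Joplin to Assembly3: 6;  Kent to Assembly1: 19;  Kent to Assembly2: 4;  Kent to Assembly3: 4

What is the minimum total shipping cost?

680

One minimum-cost allocation:
  Dover–Assembly1: 20 batches
  Joplin–Assembly1: 5 batches
  Joplin–Assembly2: 25 batches
  Kent–Assembly1: 5 batches
  Kent–Assembly3: 70 batches
Total cost = 680.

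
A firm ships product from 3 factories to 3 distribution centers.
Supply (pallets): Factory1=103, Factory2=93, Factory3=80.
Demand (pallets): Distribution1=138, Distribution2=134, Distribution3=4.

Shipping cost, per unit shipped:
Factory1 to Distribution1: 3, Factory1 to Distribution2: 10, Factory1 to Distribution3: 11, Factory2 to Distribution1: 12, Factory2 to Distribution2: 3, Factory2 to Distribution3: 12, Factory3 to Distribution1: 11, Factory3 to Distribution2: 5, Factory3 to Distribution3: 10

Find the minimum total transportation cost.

1218

An optimal shipping plan:
  Factory1 to Distribution1: 103 pallets
  Factory2 to Distribution2: 93 pallets
  Factory3 to Distribution1: 35 pallets
  Factory3 to Distribution2: 41 pallets
  Factory3 to Distribution3: 4 pallets
Total cost = 1218.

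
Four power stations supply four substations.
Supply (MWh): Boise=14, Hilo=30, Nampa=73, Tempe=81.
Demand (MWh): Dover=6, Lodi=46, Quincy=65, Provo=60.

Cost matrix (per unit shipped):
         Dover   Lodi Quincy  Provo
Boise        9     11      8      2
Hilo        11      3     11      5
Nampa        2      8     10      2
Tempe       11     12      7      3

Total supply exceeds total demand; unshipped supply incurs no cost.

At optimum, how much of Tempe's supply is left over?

Minimum-cost shipments:
  Boise–Provo: 14 × 2 = 28
  Hilo–Lodi: 30 × 3 = 90
  Nampa–Dover: 6 × 2 = 12
  Nampa–Lodi: 16 × 8 = 128
  Nampa–Provo: 46 × 2 = 92
  Tempe–Quincy: 65 × 7 = 455
Total cost = 805.
Tempe ships 65 of its 81, leaving 16.

16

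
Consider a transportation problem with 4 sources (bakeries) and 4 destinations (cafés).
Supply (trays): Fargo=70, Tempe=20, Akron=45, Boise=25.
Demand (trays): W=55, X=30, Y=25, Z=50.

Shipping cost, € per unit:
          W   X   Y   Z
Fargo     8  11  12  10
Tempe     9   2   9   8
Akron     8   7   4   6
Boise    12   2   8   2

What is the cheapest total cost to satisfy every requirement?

One minimum-cost allocation:
  Fargo->W: 55 × €8 = €440
  Fargo->Z: 15 × €10 = €150
  Tempe->X: 20 × €2 = €40
  Akron->Y: 25 × €4 = €100
  Akron->Z: 20 × €6 = €120
  Boise->X: 10 × €2 = €20
  Boise->Z: 15 × €2 = €30
Total = 440 + 150 + 40 + 100 + 120 + 20 + 30 = €900.
(Supply check: Fargo ships 70; Tempe ships 20; Akron ships 45; Boise ships 25.)

900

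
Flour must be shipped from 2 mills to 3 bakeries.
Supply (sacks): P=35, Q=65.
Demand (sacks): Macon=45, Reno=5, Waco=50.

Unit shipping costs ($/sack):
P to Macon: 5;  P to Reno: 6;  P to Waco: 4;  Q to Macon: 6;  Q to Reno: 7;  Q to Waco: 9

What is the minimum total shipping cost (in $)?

580

An optimal shipping plan:
  P to Waco: 35 × $4 = $140
  Q to Macon: 45 × $6 = $270
  Q to Reno: 5 × $7 = $35
  Q to Waco: 15 × $9 = $135
Total = 140 + 270 + 35 + 135 = $580.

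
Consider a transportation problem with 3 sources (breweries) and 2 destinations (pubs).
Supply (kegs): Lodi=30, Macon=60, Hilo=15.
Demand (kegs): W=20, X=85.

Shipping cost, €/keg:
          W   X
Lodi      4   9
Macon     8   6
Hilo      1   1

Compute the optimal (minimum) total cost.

Optimal allocation:
  Lodi–W: 20 × €4 = €80
  Lodi–X: 10 × €9 = €90
  Macon–X: 60 × €6 = €360
  Hilo–X: 15 × €1 = €15
Total = 80 + 90 + 360 + 15 = €545.

545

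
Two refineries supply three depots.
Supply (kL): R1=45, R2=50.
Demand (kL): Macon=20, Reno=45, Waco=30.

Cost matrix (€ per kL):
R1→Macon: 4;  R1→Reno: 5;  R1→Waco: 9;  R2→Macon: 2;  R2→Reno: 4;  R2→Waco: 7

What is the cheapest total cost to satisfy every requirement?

A cheapest plan:
  R1–Reno: 45 × €5 = €225
  R2–Macon: 20 × €2 = €40
  R2–Waco: 30 × €7 = €210
Total = 225 + 40 + 210 = €475.

475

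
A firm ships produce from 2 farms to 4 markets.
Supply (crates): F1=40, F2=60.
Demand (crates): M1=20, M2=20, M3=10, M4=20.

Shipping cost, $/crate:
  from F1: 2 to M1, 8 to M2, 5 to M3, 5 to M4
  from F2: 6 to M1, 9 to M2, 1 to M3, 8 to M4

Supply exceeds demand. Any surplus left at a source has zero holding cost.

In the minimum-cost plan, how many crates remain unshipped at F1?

Minimum-cost shipments:
  F1 to M1: 20 × $2 = $40
  F1 to M4: 20 × $5 = $100
  F2 to M2: 20 × $9 = $180
  F2 to M3: 10 × $1 = $10
Total cost = $330.
F1 ships 40 of its 40, leaving 0.

0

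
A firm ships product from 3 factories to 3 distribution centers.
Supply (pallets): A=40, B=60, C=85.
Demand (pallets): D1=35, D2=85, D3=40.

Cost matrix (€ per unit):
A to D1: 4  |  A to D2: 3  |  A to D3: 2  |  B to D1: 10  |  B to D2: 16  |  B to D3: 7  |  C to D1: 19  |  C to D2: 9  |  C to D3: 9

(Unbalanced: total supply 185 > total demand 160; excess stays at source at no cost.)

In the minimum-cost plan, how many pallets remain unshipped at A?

Minimum-cost shipments:
  A->D1: 15 × €4 = €60
  A->D2: 25 × €3 = €75
  B->D1: 20 × €10 = €200
  B->D3: 40 × €7 = €280
  C->D2: 60 × €9 = €540
Total cost = €1155.
A ships 40 of its 40, leaving 0.

0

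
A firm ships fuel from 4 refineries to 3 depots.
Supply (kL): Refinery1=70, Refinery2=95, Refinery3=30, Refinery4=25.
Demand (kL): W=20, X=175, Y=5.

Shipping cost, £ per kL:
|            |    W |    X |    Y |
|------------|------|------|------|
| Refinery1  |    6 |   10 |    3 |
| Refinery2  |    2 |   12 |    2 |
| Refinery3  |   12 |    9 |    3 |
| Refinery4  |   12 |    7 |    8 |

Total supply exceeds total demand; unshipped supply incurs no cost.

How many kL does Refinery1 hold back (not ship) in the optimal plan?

0

Minimum-cost shipments:
  Refinery1→X: 70 × £10 = £700
  Refinery2→W: 20 × £2 = £40
  Refinery2→X: 50 × £12 = £600
  Refinery2→Y: 5 × £2 = £10
  Refinery3→X: 30 × £9 = £270
  Refinery4→X: 25 × £7 = £175
Total cost = £1795.
Refinery1 ships 70 of its 70, leaving 0.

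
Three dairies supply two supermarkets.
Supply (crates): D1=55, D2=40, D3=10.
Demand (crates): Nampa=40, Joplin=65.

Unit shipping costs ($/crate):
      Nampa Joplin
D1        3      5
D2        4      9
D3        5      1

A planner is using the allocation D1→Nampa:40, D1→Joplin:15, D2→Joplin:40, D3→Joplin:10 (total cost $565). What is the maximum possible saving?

Current plan cost = 40·3 + 15·5 + 40·9 + 10·1 = $565.
Optimal plan:
  D1–Joplin: 55 × $5 = $275
  D2–Nampa: 40 × $4 = $160
  D3–Joplin: 10 × $1 = $10
Optimal cost = $445.
Saving = 565 − 445 = $120.

120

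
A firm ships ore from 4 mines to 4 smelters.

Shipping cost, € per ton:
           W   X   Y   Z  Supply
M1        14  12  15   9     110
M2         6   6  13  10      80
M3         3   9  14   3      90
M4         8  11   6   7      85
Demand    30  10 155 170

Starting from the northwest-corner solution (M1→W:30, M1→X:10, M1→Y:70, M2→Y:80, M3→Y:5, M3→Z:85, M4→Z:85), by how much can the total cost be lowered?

840

Current plan cost = 30·14 + 10·12 + 70·15 + 80·13 + 5·14 + 85·3 + 85·7 = €3550.
Optimal plan:
  M1→Y: 30 × €15 = €450
  M1→Z: 80 × €9 = €720
  M2→W: 30 × €6 = €180
  M2→X: 10 × €6 = €60
  M2→Y: 40 × €13 = €520
  M3→Z: 90 × €3 = €270
  M4→Y: 85 × €6 = €510
Optimal cost = €2710.
Saving = 3550 − 2710 = €840.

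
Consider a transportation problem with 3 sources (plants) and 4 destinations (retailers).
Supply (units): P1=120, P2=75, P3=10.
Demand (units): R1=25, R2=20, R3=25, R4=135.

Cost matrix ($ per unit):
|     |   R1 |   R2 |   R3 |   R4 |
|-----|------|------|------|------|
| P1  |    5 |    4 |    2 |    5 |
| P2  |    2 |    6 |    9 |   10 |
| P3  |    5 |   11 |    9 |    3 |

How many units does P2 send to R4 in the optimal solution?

Solving gives:
  P1→R3: 25 × $2 = $50
  P1→R4: 95 × $5 = $475
  P2→R1: 25 × $2 = $50
  P2→R2: 20 × $6 = $120
  P2→R4: 30 × $10 = $300
  P3→R4: 10 × $3 = $30
Total cost = $1025.
So P2→R4 carries 30 units.

30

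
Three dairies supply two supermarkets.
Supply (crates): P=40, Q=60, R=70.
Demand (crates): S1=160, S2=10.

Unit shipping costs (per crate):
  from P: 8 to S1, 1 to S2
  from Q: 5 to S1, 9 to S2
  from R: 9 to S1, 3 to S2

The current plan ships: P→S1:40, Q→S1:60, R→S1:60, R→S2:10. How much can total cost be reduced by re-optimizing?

Current plan cost = 40·8 + 60·5 + 60·9 + 10·3 = 1190.
Optimal plan:
  P→S1: 30 × 8 = 240
  P→S2: 10 × 1 = 10
  Q→S1: 60 × 5 = 300
  R→S1: 70 × 9 = 630
Optimal cost = 1180.
Saving = 1190 − 1180 = 10.

10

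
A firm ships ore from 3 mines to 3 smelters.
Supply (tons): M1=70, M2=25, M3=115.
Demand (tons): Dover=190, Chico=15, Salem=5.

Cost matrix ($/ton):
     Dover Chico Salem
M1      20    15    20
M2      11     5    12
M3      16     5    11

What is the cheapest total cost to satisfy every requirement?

A cheapest plan:
  M1 to Dover: 70 × $20 = $1400
  M2 to Dover: 25 × $11 = $275
  M3 to Dover: 95 × $16 = $1520
  M3 to Chico: 15 × $5 = $75
  M3 to Salem: 5 × $11 = $55
Total = 1400 + 275 + 1520 + 75 + 55 = $3325.

3325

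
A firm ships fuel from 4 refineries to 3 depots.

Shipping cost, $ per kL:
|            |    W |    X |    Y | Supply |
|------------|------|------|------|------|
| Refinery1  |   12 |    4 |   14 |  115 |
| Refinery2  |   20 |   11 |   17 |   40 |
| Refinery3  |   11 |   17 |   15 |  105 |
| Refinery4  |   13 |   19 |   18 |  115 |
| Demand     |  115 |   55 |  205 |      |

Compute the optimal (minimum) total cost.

4810

Optimal allocation:
  Refinery1→X: 55 × $4 = $220
  Refinery1→Y: 60 × $14 = $840
  Refinery2→Y: 40 × $17 = $680
  Refinery3→Y: 105 × $15 = $1575
  Refinery4→W: 115 × $13 = $1495
Total = 220 + 840 + 680 + 1575 + 1495 = $4810.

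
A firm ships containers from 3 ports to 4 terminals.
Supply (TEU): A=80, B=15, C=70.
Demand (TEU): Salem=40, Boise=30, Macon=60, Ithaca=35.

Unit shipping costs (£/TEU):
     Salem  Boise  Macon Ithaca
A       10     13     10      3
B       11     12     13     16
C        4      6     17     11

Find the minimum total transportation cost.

Optimal allocation:
  A–Macon: 45 × £10 = £450
  A–Ithaca: 35 × £3 = £105
  B–Macon: 15 × £13 = £195
  C–Salem: 40 × £4 = £160
  C–Boise: 30 × £6 = £180
Total = 450 + 105 + 195 + 160 + 180 = £1090.
(Supply check: A ships 80; B ships 15; C ships 70.)

1090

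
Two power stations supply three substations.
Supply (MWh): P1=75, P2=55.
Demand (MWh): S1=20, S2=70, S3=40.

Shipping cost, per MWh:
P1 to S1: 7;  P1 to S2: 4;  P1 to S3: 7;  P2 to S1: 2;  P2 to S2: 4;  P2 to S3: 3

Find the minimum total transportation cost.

460

A cheapest plan:
  P1–S2: 70 × 4 = 280
  P1–S3: 5 × 7 = 35
  P2–S1: 20 × 2 = 40
  P2–S3: 35 × 3 = 105
Total = 280 + 35 + 40 + 105 = 460.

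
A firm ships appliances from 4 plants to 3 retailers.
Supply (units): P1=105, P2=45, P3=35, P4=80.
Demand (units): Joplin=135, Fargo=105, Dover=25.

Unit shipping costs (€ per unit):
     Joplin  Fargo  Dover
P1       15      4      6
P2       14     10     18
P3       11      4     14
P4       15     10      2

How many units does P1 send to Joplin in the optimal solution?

0

The minimum-cost plan:
  P1->Fargo: 105 × €4 = €420
  P2->Joplin: 45 × €14 = €630
  P3->Joplin: 35 × €11 = €385
  P4->Joplin: 55 × €15 = €825
  P4->Dover: 25 × €2 = €50
Total cost = €2310.
The route P1→Joplin is not used.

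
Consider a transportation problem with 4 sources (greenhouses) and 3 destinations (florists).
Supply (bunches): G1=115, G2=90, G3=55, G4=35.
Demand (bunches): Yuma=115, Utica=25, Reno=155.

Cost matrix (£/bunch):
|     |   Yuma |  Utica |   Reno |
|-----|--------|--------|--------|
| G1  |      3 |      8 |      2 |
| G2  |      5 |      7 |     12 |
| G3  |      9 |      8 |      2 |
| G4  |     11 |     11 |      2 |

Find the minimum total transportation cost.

960

One minimum-cost allocation:
  G1–Yuma: 50 × £3 = £150
  G1–Reno: 65 × £2 = £130
  G2–Yuma: 65 × £5 = £325
  G2–Utica: 25 × £7 = £175
  G3–Reno: 55 × £2 = £110
  G4–Reno: 35 × £2 = £70
Total = 150 + 130 + 325 + 175 + 110 + 70 = £960.
(Supply check: G1 ships 115; G2 ships 90; G3 ships 55; G4 ships 35.)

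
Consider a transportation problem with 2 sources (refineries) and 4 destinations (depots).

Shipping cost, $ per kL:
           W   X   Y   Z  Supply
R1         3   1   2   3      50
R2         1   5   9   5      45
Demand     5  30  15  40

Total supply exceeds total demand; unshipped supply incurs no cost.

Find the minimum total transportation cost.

One minimum-cost allocation:
  R1->X: 30 × $1 = $30
  R1->Y: 15 × $2 = $30
  R1->Z: 5 × $3 = $15
  R2->W: 5 × $1 = $5
  R2->Z: 35 × $5 = $175
Total = 30 + 30 + 15 + 5 + 175 = $255.

255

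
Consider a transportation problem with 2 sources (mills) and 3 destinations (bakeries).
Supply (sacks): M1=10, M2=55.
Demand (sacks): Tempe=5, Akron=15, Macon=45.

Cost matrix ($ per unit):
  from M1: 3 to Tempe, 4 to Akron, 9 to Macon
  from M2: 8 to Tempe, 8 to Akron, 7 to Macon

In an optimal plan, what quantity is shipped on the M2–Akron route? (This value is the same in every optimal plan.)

10

The minimum-cost plan:
  M1–Tempe: 5 sacks
  M1–Akron: 5 sacks
  M2–Akron: 10 sacks
  M2–Macon: 45 sacks
Total cost = $430.
So M2→Akron carries 10 sacks.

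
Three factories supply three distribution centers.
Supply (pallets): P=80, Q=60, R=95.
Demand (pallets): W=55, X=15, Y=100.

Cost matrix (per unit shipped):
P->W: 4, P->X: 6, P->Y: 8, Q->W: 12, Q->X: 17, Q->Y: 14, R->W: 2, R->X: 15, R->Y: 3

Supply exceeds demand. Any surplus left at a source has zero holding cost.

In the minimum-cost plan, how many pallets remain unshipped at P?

5

An optimal plan:
  P to W: 55 × 4 = 220
  P to X: 15 × 6 = 90
  P to Y: 5 × 8 = 40
  R to Y: 95 × 3 = 285
Total cost = 635.
P ships 75 of its 80, leaving 5.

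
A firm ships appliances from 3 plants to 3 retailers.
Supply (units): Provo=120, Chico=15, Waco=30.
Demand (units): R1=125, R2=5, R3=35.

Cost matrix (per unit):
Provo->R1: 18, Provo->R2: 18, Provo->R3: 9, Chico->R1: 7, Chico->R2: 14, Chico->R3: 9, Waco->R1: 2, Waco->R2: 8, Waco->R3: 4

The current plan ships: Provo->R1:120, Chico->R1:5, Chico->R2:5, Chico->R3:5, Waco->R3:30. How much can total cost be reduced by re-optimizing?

420

Current plan cost = 120·18 + 5·7 + 5·14 + 5·9 + 30·4 = 2430.
Optimal plan:
  Provo–R1: 80 × 18 = 1440
  Provo–R2: 5 × 18 = 90
  Provo–R3: 35 × 9 = 315
  Chico–R1: 15 × 7 = 105
  Waco–R1: 30 × 2 = 60
Optimal cost = 2010.
Saving = 2430 − 2010 = 420.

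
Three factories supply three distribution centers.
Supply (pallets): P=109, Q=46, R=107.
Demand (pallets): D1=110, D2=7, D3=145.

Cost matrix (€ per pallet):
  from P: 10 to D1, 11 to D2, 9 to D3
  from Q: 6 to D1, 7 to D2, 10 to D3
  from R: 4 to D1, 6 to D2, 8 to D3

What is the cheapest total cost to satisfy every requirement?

1836

Optimal allocation:
  P to D3: 109 × €9 = €981
  Q to D1: 39 × €6 = €234
  Q to D2: 7 × €7 = €49
  R to D1: 71 × €4 = €284
  R to D3: 36 × €8 = €288
Total = 981 + 234 + 49 + 284 + 288 = €1836.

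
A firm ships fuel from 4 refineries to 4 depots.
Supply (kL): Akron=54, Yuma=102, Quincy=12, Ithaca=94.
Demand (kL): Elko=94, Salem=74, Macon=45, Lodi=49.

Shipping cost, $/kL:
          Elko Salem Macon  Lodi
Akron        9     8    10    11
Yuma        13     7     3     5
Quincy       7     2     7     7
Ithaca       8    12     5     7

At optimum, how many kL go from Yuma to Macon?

45

The minimum-cost plan:
  Akron–Salem: 54 × $8 = $432
  Yuma–Salem: 8 × $7 = $56
  Yuma–Macon: 45 × $3 = $135
  Yuma–Lodi: 49 × $5 = $245
  Quincy–Salem: 12 × $2 = $24
  Ithaca–Elko: 94 × $8 = $752
Total cost = $1644.
So Yuma→Macon carries 45 kL.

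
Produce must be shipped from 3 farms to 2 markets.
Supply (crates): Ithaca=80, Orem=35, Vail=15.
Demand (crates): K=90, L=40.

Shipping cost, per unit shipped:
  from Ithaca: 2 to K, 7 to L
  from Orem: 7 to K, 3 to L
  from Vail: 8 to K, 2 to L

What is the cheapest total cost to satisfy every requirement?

An optimal shipping plan:
  Ithaca→K: 80 crates
  Orem→K: 10 crates
  Orem→L: 25 crates
  Vail→L: 15 crates
Total cost = 335.

335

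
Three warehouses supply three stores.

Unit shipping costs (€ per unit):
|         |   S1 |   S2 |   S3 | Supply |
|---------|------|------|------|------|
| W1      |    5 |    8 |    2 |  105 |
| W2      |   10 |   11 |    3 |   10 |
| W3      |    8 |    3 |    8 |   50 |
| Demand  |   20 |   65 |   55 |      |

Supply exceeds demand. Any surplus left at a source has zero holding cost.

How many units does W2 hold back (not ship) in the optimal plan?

10

Minimum-cost shipments:
  W1–S1: 20 × €5 = €100
  W1–S2: 15 × €8 = €120
  W1–S3: 55 × €2 = €110
  W3–S2: 50 × €3 = €150
Total cost = €480.
W2 ships 0 of its 10, leaving 10.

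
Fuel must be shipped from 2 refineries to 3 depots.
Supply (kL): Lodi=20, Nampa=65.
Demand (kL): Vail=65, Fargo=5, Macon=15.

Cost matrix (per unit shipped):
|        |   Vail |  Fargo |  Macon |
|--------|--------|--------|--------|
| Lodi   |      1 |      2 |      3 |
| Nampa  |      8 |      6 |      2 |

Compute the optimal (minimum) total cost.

440

Optimal allocation:
  Lodi–Vail: 20 × 1 = 20
  Nampa–Vail: 45 × 8 = 360
  Nampa–Fargo: 5 × 6 = 30
  Nampa–Macon: 15 × 2 = 30
Total = 20 + 360 + 30 + 30 = 440.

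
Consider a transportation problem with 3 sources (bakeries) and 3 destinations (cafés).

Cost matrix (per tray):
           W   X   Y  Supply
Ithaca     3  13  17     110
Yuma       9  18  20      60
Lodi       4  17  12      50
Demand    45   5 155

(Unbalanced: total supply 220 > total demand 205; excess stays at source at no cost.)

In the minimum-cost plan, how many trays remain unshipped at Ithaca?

0

Minimum-cost shipments:
  Ithaca→W: 45 × 3 = 135
  Ithaca→X: 5 × 13 = 65
  Ithaca→Y: 60 × 17 = 1020
  Yuma→Y: 45 × 20 = 900
  Lodi→Y: 50 × 12 = 600
Total cost = 2720.
Ithaca ships 110 of its 110, leaving 0.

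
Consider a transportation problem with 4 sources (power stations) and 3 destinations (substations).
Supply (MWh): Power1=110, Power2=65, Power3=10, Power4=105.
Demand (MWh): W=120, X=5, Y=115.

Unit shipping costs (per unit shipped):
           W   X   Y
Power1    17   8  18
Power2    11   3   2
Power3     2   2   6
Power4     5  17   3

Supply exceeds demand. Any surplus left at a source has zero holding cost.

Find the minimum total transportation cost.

An optimal shipping plan:
  Power1 to W: 55 × 17 = 935
  Power1 to X: 5 × 8 = 40
  Power2 to Y: 65 × 2 = 130
  Power3 to W: 10 × 2 = 20
  Power4 to W: 55 × 5 = 275
  Power4 to Y: 50 × 3 = 150
Total = 935 + 40 + 130 + 20 + 275 + 150 = 1550.

1550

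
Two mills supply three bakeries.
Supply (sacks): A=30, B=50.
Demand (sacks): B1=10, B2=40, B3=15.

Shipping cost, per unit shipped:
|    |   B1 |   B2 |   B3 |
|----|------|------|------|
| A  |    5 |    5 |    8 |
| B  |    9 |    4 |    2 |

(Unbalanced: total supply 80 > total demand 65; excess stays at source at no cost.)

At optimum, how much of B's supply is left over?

Minimum-cost shipments:
  A–B1: 10 sacks
  A–B2: 5 sacks
  B–B2: 35 sacks
  B–B3: 15 sacks
Total cost = 245.
B ships 50 of its 50, leaving 0.

0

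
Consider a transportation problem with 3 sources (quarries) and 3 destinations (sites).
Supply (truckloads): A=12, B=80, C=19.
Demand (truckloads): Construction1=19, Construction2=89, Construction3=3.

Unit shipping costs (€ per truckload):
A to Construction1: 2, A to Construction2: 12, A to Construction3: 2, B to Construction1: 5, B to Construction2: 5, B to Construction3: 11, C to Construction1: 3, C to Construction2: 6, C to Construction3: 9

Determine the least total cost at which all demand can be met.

An optimal shipping plan:
  A–Construction1: 9 × €2 = €18
  A–Construction3: 3 × €2 = €6
  B–Construction2: 80 × €5 = €400
  C–Construction1: 10 × €3 = €30
  C–Construction2: 9 × €6 = €54
Total = 18 + 6 + 400 + 30 + 54 = €508.
(Supply check: A ships 12; B ships 80; C ships 19.)

508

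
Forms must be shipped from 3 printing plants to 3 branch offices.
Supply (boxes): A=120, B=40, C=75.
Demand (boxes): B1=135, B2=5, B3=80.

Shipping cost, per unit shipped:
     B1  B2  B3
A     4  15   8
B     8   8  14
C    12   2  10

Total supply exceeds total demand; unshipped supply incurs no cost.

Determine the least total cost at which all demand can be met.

1430

One minimum-cost allocation:
  A–B1: 110 × 4 = 440
  A–B3: 10 × 8 = 80
  B–B1: 25 × 8 = 200
  C–B2: 5 × 2 = 10
  C–B3: 70 × 10 = 700
Total = 440 + 80 + 200 + 10 + 700 = 1430.
(Supply check: A ships 120; B ships 25; C ships 75.)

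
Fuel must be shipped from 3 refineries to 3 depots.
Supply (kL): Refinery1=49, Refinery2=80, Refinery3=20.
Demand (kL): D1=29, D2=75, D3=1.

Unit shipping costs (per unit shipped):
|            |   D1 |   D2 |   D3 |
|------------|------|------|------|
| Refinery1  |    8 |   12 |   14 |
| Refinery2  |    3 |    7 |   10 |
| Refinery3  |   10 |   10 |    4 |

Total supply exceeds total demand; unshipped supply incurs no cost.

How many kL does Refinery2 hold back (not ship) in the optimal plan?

0

An optimal plan:
  Refinery1 to D2: 5 × 12 = 60
  Refinery2 to D1: 29 × 3 = 87
  Refinery2 to D2: 51 × 7 = 357
  Refinery3 to D2: 19 × 10 = 190
  Refinery3 to D3: 1 × 4 = 4
Total cost = 698.
Refinery2 ships 80 of its 80, leaving 0.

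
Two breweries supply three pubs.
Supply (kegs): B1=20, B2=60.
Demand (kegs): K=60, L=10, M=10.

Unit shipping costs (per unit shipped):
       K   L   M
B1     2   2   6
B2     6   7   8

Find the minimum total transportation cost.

An optimal shipping plan:
  B1–K: 10 × 2 = 20
  B1–L: 10 × 2 = 20
  B2–K: 50 × 6 = 300
  B2–M: 10 × 8 = 80
Total = 20 + 20 + 300 + 80 = 420.

420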